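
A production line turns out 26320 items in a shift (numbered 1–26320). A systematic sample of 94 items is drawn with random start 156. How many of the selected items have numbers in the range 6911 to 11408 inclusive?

k = 26320/94 = 280
First selection ≥ 6911: 156 + ⌈(6911−156)/280⌉·280 = 156 + 25×280 = 7156
Last selection ≤ 11408: 156 + ⌊(11408−156)/280⌋·280 = 156 + 40×280 = 11356
Count = 40 − 25 + 1 = 16

16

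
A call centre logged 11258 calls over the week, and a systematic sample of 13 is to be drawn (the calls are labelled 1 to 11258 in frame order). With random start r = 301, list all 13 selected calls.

301, 1167, 2033, 2899, 3765, 4631, 5497, 6363, 7229, 8095, 8961, 9827, 10693

k = N/n = 11258/13 = 866
call 1: 301
call 2: 301 + 866 = 1167
call 3: 1167 + 866 = 2033
call 4: 2033 + 866 = 2899
call 5: 2899 + 866 = 3765
call 6: 3765 + 866 = 4631
call 7: 4631 + 866 = 5497
call 8: 5497 + 866 = 6363
call 9: 6363 + 866 = 7229
call 10: 7229 + 866 = 8095
call 11: 8095 + 866 = 8961
call 12: 8961 + 866 = 9827
call 13: 9827 + 866 = 10693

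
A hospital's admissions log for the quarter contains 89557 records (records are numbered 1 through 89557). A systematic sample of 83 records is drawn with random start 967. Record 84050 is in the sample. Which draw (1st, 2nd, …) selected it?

78

k = 89557/83 = 1079
position = (84050 − 967)/1079 + 1 = 83083/1079 + 1 = 77 + 1 = 78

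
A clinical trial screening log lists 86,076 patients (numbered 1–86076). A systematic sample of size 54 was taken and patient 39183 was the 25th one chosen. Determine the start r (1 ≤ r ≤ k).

927

k = 86076/54 = 1594
r = 39183 − (25−1)×1594 = 39183 − 38256 = 927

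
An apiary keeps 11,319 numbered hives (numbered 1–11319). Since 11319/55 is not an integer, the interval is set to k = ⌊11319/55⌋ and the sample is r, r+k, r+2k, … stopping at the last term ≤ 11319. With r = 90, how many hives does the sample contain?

k = ⌊11319/55⌋ = 205
Achieved size = ⌊(11319 − 90)/205⌋ + 1 = ⌊11229/205⌋ + 1 = 54 + 1 = 55
(last selection: 90 + 54×205 = 11160 ≤ 11319; next would be 11365 > 11319)

55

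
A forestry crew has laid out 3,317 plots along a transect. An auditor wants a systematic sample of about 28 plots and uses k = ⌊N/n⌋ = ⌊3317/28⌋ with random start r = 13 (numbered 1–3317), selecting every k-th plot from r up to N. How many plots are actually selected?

29

k = ⌊3317/28⌋ = 118
Achieved size = ⌊(3317 − 13)/118⌋ + 1 = ⌊3304/118⌋ + 1 = 28 + 1 = 29
(last selection: 13 + 28×118 = 3317 ≤ 3317; next would be 3435 > 3317)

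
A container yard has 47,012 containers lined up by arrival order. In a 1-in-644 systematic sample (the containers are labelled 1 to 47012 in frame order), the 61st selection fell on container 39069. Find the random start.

k = 644
r = 39069 − (61−1)×644 = 39069 − 38640 = 429

429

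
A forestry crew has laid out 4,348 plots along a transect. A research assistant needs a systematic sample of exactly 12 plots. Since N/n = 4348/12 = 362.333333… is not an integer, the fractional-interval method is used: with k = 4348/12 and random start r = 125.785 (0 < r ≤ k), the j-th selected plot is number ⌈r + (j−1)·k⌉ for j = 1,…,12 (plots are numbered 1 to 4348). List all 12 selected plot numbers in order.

j=1: r + 0k = 125.785 → ⌈·⌉ = 126
j=2: r + 1k = 488.118333… → ⌈·⌉ = 489
j=3: r + 2k = 850.451666… → ⌈·⌉ = 851
j=4: r + 3k = 1212.785 → ⌈·⌉ = 1213
j=5: r + 4k = 1575.118333… → ⌈·⌉ = 1576
j=6: r + 5k = 1937.451666… → ⌈·⌉ = 1938
j=7: r + 6k = 2299.785 → ⌈·⌉ = 2300
j=8: r + 7k = 2662.118333… → ⌈·⌉ = 2663
j=9: r + 8k = 3024.451666… → ⌈·⌉ = 3025
j=10: r + 9k = 3386.785 → ⌈·⌉ = 3387
j=11: r + 10k = 3749.118333… → ⌈·⌉ = 3750
j=12: r + 11k = 4111.451666… → ⌈·⌉ = 4112

126, 489, 851, 1213, 1576, 1938, 2300, 2663, 3025, 3387, 3750, 4112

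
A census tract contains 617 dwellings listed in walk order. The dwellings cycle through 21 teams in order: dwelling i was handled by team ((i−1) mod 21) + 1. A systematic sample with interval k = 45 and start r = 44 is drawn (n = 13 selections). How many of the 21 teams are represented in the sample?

Consecutive selections differ by k = 45, so their team numbers differ by 45 mod 21 = 3.
gcd(45, 21) = 3, so the sample visits 21/3 = 7 distinct residues mod 21.
Start 44 is team 2; the teams hit are 2, 5, 8, 11, 14, 17, 20.

7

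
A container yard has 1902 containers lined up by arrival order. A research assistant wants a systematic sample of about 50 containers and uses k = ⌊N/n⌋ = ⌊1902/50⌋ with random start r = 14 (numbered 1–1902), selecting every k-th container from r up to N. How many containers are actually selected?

50

k = ⌊1902/50⌋ = 38
Achieved size = ⌊(1902 − 14)/38⌋ + 1 = ⌊1888/38⌋ + 1 = 49 + 1 = 50
(last selection: 14 + 49×38 = 1876 ≤ 1902; next would be 1914 > 1902)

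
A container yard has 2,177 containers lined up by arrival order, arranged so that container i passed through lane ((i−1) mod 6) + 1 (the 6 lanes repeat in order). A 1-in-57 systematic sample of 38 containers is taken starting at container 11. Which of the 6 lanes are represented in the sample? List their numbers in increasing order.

2, 5

Consecutive selections differ by k = 57, so their lane numbers differ by 57 mod 6 = 3.
gcd(57, 6) = 3, so the sample visits 6/3 = 2 distinct residues mod 6.
Start 11 is lane 5; the lanes hit are 2, 5.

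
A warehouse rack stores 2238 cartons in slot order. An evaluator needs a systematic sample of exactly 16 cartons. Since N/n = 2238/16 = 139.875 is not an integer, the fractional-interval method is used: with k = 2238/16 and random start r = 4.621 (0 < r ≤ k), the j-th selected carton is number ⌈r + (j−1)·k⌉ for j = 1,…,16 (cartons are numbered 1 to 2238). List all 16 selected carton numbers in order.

j=1: r + 0k = 4.621 → ⌈·⌉ = 5
j=2: r + 1k = 144.496 → ⌈·⌉ = 145
j=3: r + 2k = 284.371 → ⌈·⌉ = 285
j=4: r + 3k = 424.246 → ⌈·⌉ = 425
j=5: r + 4k = 564.121 → ⌈·⌉ = 565
j=6: r + 5k = 703.996 → ⌈·⌉ = 704
j=7: r + 6k = 843.871 → ⌈·⌉ = 844
j=8: r + 7k = 983.746 → ⌈·⌉ = 984
j=9: r + 8k = 1123.621 → ⌈·⌉ = 1124
j=10: r + 9k = 1263.496 → ⌈·⌉ = 1264
j=11: r + 10k = 1403.371 → ⌈·⌉ = 1404
j=12: r + 11k = 1543.246 → ⌈·⌉ = 1544
j=13: r + 12k = 1683.121 → ⌈·⌉ = 1684
j=14: r + 13k = 1822.996 → ⌈·⌉ = 1823
j=15: r + 14k = 1962.871 → ⌈·⌉ = 1963
j=16: r + 15k = 2102.746 → ⌈·⌉ = 2103

5, 145, 285, 425, 565, 704, 844, 984, 1124, 1264, 1404, 1544, 1684, 1823, 1963, 2103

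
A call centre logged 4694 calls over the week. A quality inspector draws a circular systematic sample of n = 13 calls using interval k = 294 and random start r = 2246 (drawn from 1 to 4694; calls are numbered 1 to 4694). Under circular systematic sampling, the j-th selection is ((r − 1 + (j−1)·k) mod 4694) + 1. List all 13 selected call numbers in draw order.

Selection 1: 2246
Selection 2: 2246 + 294 = 2540
Selection 3: 2540 + 294 = 2834
Selection 4: 2834 + 294 = 3128
Selection 5: 3128 + 294 = 3422
Selection 6: 3422 + 294 = 3716
Selection 7: 3716 + 294 = 4010
Selection 8: 4010 + 294 = 4304
Selection 9: 4304 + 294 = 4598
Selection 10: 4598 + 294 = 4892 → 4892 − 4694 = 198
Selection 11: 198 + 294 = 492
Selection 12: 492 + 294 = 786
Selection 13: 786 + 294 = 1080

2246, 2540, 2834, 3128, 3422, 3716, 4010, 4304, 4598, 198, 492, 786, 1080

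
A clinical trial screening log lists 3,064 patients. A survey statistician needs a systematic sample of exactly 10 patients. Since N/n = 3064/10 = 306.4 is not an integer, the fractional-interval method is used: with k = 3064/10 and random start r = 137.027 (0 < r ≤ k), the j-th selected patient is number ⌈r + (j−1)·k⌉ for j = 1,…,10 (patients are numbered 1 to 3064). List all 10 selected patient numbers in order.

138, 444, 750, 1057, 1363, 1670, 1976, 2282, 2589, 2895

j=1: r + 0k = 137.027 → ⌈·⌉ = 138
j=2: r + 1k = 443.427 → ⌈·⌉ = 444
j=3: r + 2k = 749.827 → ⌈·⌉ = 750
j=4: r + 3k = 1056.227 → ⌈·⌉ = 1057
j=5: r + 4k = 1362.627 → ⌈·⌉ = 1363
j=6: r + 5k = 1669.027 → ⌈·⌉ = 1670
j=7: r + 6k = 1975.427 → ⌈·⌉ = 1976
j=8: r + 7k = 2281.827 → ⌈·⌉ = 2282
j=9: r + 8k = 2588.227 → ⌈·⌉ = 2589
j=10: r + 9k = 2894.627 → ⌈·⌉ = 2895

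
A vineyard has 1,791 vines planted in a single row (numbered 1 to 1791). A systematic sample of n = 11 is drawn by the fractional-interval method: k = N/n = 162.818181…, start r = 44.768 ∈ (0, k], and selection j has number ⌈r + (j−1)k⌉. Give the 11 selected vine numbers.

45, 208, 371, 534, 697, 859, 1022, 1185, 1348, 1511, 1673

j=1: r + 0k = 44.768 → ⌈·⌉ = 45
j=2: r + 1k = 207.586181… → ⌈·⌉ = 208
j=3: r + 2k = 370.404363… → ⌈·⌉ = 371
j=4: r + 3k = 533.222545… → ⌈·⌉ = 534
j=5: r + 4k = 696.040727… → ⌈·⌉ = 697
j=6: r + 5k = 858.858909… → ⌈·⌉ = 859
j=7: r + 6k = 1021.677090… → ⌈·⌉ = 1022
j=8: r + 7k = 1184.495272… → ⌈·⌉ = 1185
j=9: r + 8k = 1347.313454… → ⌈·⌉ = 1348
j=10: r + 9k = 1510.131636… → ⌈·⌉ = 1511
j=11: r + 10k = 1672.949818… → ⌈·⌉ = 1673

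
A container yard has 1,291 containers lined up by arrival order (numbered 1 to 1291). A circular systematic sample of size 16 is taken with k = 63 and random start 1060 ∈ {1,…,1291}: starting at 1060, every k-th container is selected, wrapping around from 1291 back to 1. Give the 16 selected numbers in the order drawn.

Selection 1: 1060
Selection 2: 1060 + 63 = 1123
Selection 3: 1123 + 63 = 1186
Selection 4: 1186 + 63 = 1249
Selection 5: 1249 + 63 = 1312 → 1312 − 1291 = 21
Selection 6: 21 + 63 = 84
Selection 7: 84 + 63 = 147
Selection 8: 147 + 63 = 210
Selection 9: 210 + 63 = 273
Selection 10: 273 + 63 = 336
Selection 11: 336 + 63 = 399
Selection 12: 399 + 63 = 462
Selection 13: 462 + 63 = 525
Selection 14: 525 + 63 = 588
Selection 15: 588 + 63 = 651
Selection 16: 651 + 63 = 714

1060, 1123, 1186, 1249, 21, 84, 147, 210, 273, 336, 399, 462, 525, 588, 651, 714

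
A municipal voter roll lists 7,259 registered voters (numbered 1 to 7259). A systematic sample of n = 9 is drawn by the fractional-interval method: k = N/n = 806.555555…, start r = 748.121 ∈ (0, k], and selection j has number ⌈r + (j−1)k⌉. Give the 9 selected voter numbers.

j=1: r + 0k = 748.121 → ⌈·⌉ = 749
j=2: r + 1k = 1554.676555… → ⌈·⌉ = 1555
j=3: r + 2k = 2361.232111… → ⌈·⌉ = 2362
j=4: r + 3k = 3167.787666… → ⌈·⌉ = 3168
j=5: r + 4k = 3974.343222… → ⌈·⌉ = 3975
j=6: r + 5k = 4780.898777… → ⌈·⌉ = 4781
j=7: r + 6k = 5587.454333… → ⌈·⌉ = 5588
j=8: r + 7k = 6394.009888… → ⌈·⌉ = 6395
j=9: r + 8k = 7200.565444… → ⌈·⌉ = 7201

749, 1555, 2362, 3168, 3975, 4781, 5588, 6395, 7201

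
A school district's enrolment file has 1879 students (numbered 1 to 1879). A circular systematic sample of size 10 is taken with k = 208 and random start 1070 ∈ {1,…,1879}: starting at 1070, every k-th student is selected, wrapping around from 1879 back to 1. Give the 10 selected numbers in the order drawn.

Selection 1: 1070
Selection 2: 1070 + 208 = 1278
Selection 3: 1278 + 208 = 1486
Selection 4: 1486 + 208 = 1694
Selection 5: 1694 + 208 = 1902 → 1902 − 1879 = 23
Selection 6: 23 + 208 = 231
Selection 7: 231 + 208 = 439
Selection 8: 439 + 208 = 647
Selection 9: 647 + 208 = 855
Selection 10: 855 + 208 = 1063

1070, 1278, 1486, 1694, 23, 231, 439, 647, 855, 1063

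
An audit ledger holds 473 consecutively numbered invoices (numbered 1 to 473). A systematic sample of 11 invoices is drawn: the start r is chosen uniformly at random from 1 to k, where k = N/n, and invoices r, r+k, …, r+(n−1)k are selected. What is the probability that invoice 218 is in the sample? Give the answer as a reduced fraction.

1/43

k = 473/11 = 43.
Invoice 218 is selected iff r ≡ 218 (mod 43); exactly one such r in {1,…,43}.
Inclusion probability = 1/43.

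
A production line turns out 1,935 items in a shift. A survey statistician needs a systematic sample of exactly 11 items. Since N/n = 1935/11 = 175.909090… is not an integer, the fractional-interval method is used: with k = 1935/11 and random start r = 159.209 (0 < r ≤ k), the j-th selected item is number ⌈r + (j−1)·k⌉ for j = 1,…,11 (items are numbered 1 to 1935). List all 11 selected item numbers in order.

j=1: r + 0k = 159.209 → ⌈·⌉ = 160
j=2: r + 1k = 335.118090… → ⌈·⌉ = 336
j=3: r + 2k = 511.027181… → ⌈·⌉ = 512
j=4: r + 3k = 686.936272… → ⌈·⌉ = 687
j=5: r + 4k = 862.845363… → ⌈·⌉ = 863
j=6: r + 5k = 1038.754454… → ⌈·⌉ = 1039
j=7: r + 6k = 1214.663545… → ⌈·⌉ = 1215
j=8: r + 7k = 1390.572636… → ⌈·⌉ = 1391
j=9: r + 8k = 1566.481727… → ⌈·⌉ = 1567
j=10: r + 9k = 1742.390818… → ⌈·⌉ = 1743
j=11: r + 10k = 1918.299909… → ⌈·⌉ = 1919

160, 336, 512, 687, 863, 1039, 1215, 1391, 1567, 1743, 1919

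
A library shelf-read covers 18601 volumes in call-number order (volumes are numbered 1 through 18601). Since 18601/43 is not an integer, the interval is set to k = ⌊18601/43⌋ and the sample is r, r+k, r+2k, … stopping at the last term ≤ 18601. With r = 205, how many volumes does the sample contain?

k = ⌊18601/43⌋ = 432
Achieved size = ⌊(18601 − 205)/432⌋ + 1 = ⌊18396/432⌋ + 1 = 42 + 1 = 43
(last selection: 205 + 42×432 = 18349 ≤ 18601; next would be 18781 > 18601)

43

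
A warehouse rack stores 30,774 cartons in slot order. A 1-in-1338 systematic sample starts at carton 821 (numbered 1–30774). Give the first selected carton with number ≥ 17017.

k = 1338
Steps past start: ⌈(17017 − 821)/1338⌉ = ⌈16196/1338⌉ = 13
Selected carton: 821 + 13×1338 = 18215

18215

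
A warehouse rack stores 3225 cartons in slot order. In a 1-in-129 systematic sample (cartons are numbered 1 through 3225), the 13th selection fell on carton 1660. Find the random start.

112

k = 129
r = 1660 − (13−1)×129 = 1660 − 1548 = 112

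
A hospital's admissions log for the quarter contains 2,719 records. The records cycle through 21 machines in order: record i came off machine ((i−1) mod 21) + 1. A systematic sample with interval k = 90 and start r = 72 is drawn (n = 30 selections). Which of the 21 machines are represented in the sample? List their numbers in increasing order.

3, 6, 9, 12, 15, 18, 21

Consecutive selections differ by k = 90, so their machine numbers differ by 90 mod 21 = 6.
gcd(90, 21) = 3, so the sample visits 21/3 = 7 distinct residues mod 21.
Start 72 is machine 9; the machines hit are 3, 6, 9, 12, 15, 18, 21.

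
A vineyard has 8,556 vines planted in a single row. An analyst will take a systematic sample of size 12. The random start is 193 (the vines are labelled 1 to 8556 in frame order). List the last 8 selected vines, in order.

3045, 3758, 4471, 5184, 5897, 6610, 7323, 8036

k = N/n = 8556/12 = 713
5th selection = 193 + 4×713 = 3045
6th: 3045 + 713 = 3758
7th: 3758 + 713 = 4471
8th: 4471 + 713 = 5184
9th: 5184 + 713 = 5897
10th: 5897 + 713 = 6610
11th: 6610 + 713 = 7323
12th: 7323 + 713 = 8036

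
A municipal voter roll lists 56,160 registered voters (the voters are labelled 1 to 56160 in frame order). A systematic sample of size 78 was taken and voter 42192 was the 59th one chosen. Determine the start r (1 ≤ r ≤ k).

k = 56160/78 = 720
r = 42192 − (59−1)×720 = 42192 − 41760 = 432

432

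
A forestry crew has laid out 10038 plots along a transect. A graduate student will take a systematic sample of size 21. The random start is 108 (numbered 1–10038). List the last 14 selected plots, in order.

k = N/n = 10038/21 = 478
8th selection = 108 + 7×478 = 3454
9th: 3454 + 478 = 3932
10th: 3932 + 478 = 4410
11th: 4410 + 478 = 4888
12th: 4888 + 478 = 5366
13th: 5366 + 478 = 5844
14th: 5844 + 478 = 6322
15th: 6322 + 478 = 6800
16th: 6800 + 478 = 7278
17th: 7278 + 478 = 7756
18th: 7756 + 478 = 8234
19th: 8234 + 478 = 8712
20th: 8712 + 478 = 9190
21st: 9190 + 478 = 9668

3454, 3932, 4410, 4888, 5366, 5844, 6322, 6800, 7278, 7756, 8234, 8712, 9190, 9668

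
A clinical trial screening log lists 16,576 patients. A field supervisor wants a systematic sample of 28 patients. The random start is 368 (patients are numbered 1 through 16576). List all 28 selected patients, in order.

368, 960, 1552, 2144, 2736, 3328, 3920, 4512, 5104, 5696, 6288, 6880, 7472, 8064, 8656, 9248, 9840, 10432, 11024, 11616, 12208, 12800, 13392, 13984, 14576, 15168, 15760, 16352

k = N/n = 16576/28 = 592
patient 1: 368
patient 2: 368 + 592 = 960
patient 3: 960 + 592 = 1552
patient 4: 1552 + 592 = 2144
patient 5: 2144 + 592 = 2736
patient 6: 2736 + 592 = 3328
patient 7: 3328 + 592 = 3920
patient 8: 3920 + 592 = 4512
patient 9: 4512 + 592 = 5104
patient 10: 5104 + 592 = 5696
patient 11: 5696 + 592 = 6288
patient 12: 6288 + 592 = 6880
patient 13: 6880 + 592 = 7472
patient 14: 7472 + 592 = 8064
patient 15: 8064 + 592 = 8656
patient 16: 8656 + 592 = 9248
patient 17: 9248 + 592 = 9840
patient 18: 9840 + 592 = 10432
patient 19: 10432 + 592 = 11024
patient 20: 11024 + 592 = 11616
patient 21: 11616 + 592 = 12208
patient 22: 12208 + 592 = 12800
patient 23: 12800 + 592 = 13392
patient 24: 13392 + 592 = 13984
patient 25: 13984 + 592 = 14576
patient 26: 14576 + 592 = 15168
patient 27: 15168 + 592 = 15760
patient 28: 15760 + 592 = 16352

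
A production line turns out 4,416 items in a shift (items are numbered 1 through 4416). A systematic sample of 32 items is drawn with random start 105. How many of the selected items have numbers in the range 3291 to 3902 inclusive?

k = 4416/32 = 138
First selection ≥ 3291: 105 + ⌈(3291−105)/138⌉·138 = 105 + 24×138 = 3417
Last selection ≤ 3902: 105 + ⌊(3902−105)/138⌋·138 = 105 + 27×138 = 3831
Count = 27 − 24 + 1 = 4

4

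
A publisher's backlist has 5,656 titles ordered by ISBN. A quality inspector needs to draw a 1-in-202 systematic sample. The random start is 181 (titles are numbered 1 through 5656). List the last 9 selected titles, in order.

20th selection = 181 + 19×202 = 4019
21st: 4019 + 202 = 4221
22nd: 4221 + 202 = 4423
23rd: 4423 + 202 = 4625
24th: 4625 + 202 = 4827
25th: 4827 + 202 = 5029
26th: 5029 + 202 = 5231
27th: 5231 + 202 = 5433
28th: 5433 + 202 = 5635

4019, 4221, 4423, 4625, 4827, 5029, 5231, 5433, 5635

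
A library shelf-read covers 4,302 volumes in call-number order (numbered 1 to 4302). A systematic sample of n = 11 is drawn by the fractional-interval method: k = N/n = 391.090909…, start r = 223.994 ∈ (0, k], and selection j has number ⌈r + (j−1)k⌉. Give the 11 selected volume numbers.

j=1: r + 0k = 223.994 → ⌈·⌉ = 224
j=2: r + 1k = 615.084909… → ⌈·⌉ = 616
j=3: r + 2k = 1006.175818… → ⌈·⌉ = 1007
j=4: r + 3k = 1397.266727… → ⌈·⌉ = 1398
j=5: r + 4k = 1788.357636… → ⌈·⌉ = 1789
j=6: r + 5k = 2179.448545… → ⌈·⌉ = 2180
j=7: r + 6k = 2570.539454… → ⌈·⌉ = 2571
j=8: r + 7k = 2961.630363… → ⌈·⌉ = 2962
j=9: r + 8k = 3352.721272… → ⌈·⌉ = 3353
j=10: r + 9k = 3743.812181… → ⌈·⌉ = 3744
j=11: r + 10k = 4134.903090… → ⌈·⌉ = 4135

224, 616, 1007, 1398, 1789, 2180, 2571, 2962, 3353, 3744, 4135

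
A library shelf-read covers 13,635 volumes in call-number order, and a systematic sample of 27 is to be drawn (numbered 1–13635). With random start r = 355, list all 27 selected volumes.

k = N/n = 13635/27 = 505
volume 1: 355
volume 2: 355 + 505 = 860
volume 3: 860 + 505 = 1365
volume 4: 1365 + 505 = 1870
volume 5: 1870 + 505 = 2375
volume 6: 2375 + 505 = 2880
volume 7: 2880 + 505 = 3385
volume 8: 3385 + 505 = 3890
volume 9: 3890 + 505 = 4395
volume 10: 4395 + 505 = 4900
volume 11: 4900 + 505 = 5405
volume 12: 5405 + 505 = 5910
volume 13: 5910 + 505 = 6415
volume 14: 6415 + 505 = 6920
volume 15: 6920 + 505 = 7425
volume 16: 7425 + 505 = 7930
volume 17: 7930 + 505 = 8435
volume 18: 8435 + 505 = 8940
volume 19: 8940 + 505 = 9445
volume 20: 9445 + 505 = 9950
volume 21: 9950 + 505 = 10455
volume 22: 10455 + 505 = 10960
volume 23: 10960 + 505 = 11465
volume 24: 11465 + 505 = 11970
volume 25: 11970 + 505 = 12475
volume 26: 12475 + 505 = 12980
volume 27: 12980 + 505 = 13485

355, 860, 1365, 1870, 2375, 2880, 3385, 3890, 4395, 4900, 5405, 5910, 6415, 6920, 7425, 7930, 8435, 8940, 9445, 9950, 10455, 10960, 11465, 11970, 12475, 12980, 13485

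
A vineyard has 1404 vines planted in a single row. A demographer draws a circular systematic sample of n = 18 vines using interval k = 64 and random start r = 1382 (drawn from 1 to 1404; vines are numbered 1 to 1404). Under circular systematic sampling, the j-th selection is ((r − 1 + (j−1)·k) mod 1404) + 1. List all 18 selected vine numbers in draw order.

Selection 1: 1382
Selection 2: 1382 + 64 = 1446 → 1446 − 1404 = 42
Selection 3: 42 + 64 = 106
Selection 4: 106 + 64 = 170
Selection 5: 170 + 64 = 234
Selection 6: 234 + 64 = 298
Selection 7: 298 + 64 = 362
Selection 8: 362 + 64 = 426
Selection 9: 426 + 64 = 490
Selection 10: 490 + 64 = 554
Selection 11: 554 + 64 = 618
Selection 12: 618 + 64 = 682
Selection 13: 682 + 64 = 746
Selection 14: 746 + 64 = 810
Selection 15: 810 + 64 = 874
Selection 16: 874 + 64 = 938
Selection 17: 938 + 64 = 1002
Selection 18: 1002 + 64 = 1066

1382, 42, 106, 170, 234, 298, 362, 426, 490, 554, 618, 682, 746, 810, 874, 938, 1002, 1066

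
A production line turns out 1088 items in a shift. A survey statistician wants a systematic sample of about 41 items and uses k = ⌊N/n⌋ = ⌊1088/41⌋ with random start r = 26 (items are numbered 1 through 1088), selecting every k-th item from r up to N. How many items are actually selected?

k = ⌊1088/41⌋ = 26
Achieved size = ⌊(1088 − 26)/26⌋ + 1 = ⌊1062/26⌋ + 1 = 40 + 1 = 41
(last selection: 26 + 40×26 = 1066 ≤ 1088; next would be 1092 > 1088)

41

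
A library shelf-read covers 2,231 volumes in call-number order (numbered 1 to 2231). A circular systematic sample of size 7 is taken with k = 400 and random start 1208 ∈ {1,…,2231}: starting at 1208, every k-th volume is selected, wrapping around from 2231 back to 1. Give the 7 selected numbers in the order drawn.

1208, 1608, 2008, 177, 577, 977, 1377

Selection 1: 1208
Selection 2: 1208 + 400 = 1608
Selection 3: 1608 + 400 = 2008
Selection 4: 2008 + 400 = 2408 → 2408 − 2231 = 177
Selection 5: 177 + 400 = 577
Selection 6: 577 + 400 = 977
Selection 7: 977 + 400 = 1377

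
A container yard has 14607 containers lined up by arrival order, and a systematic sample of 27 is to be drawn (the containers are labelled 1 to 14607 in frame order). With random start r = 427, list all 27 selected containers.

427, 968, 1509, 2050, 2591, 3132, 3673, 4214, 4755, 5296, 5837, 6378, 6919, 7460, 8001, 8542, 9083, 9624, 10165, 10706, 11247, 11788, 12329, 12870, 13411, 13952, 14493

k = N/n = 14607/27 = 541
container 1: 427
container 2: 427 + 541 = 968
container 3: 968 + 541 = 1509
container 4: 1509 + 541 = 2050
container 5: 2050 + 541 = 2591
container 6: 2591 + 541 = 3132
container 7: 3132 + 541 = 3673
container 8: 3673 + 541 = 4214
container 9: 4214 + 541 = 4755
container 10: 4755 + 541 = 5296
container 11: 5296 + 541 = 5837
container 12: 5837 + 541 = 6378
container 13: 6378 + 541 = 6919
container 14: 6919 + 541 = 7460
container 15: 7460 + 541 = 8001
container 16: 8001 + 541 = 8542
container 17: 8542 + 541 = 9083
container 18: 9083 + 541 = 9624
container 19: 9624 + 541 = 10165
container 20: 10165 + 541 = 10706
container 21: 10706 + 541 = 11247
container 22: 11247 + 541 = 11788
container 23: 11788 + 541 = 12329
container 24: 12329 + 541 = 12870
container 25: 12870 + 541 = 13411
container 26: 13411 + 541 = 13952
container 27: 13952 + 541 = 14493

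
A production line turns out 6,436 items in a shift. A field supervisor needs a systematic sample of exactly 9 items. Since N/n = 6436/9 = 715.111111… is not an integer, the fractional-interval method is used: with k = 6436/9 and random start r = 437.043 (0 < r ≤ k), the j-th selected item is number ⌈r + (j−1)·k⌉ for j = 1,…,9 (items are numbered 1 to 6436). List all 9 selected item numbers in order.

j=1: r + 0k = 437.043 → ⌈·⌉ = 438
j=2: r + 1k = 1152.154111… → ⌈·⌉ = 1153
j=3: r + 2k = 1867.265222… → ⌈·⌉ = 1868
j=4: r + 3k = 2582.376333… → ⌈·⌉ = 2583
j=5: r + 4k = 3297.487444… → ⌈·⌉ = 3298
j=6: r + 5k = 4012.598555… → ⌈·⌉ = 4013
j=7: r + 6k = 4727.709666… → ⌈·⌉ = 4728
j=8: r + 7k = 5442.820777… → ⌈·⌉ = 5443
j=9: r + 8k = 6157.931888… → ⌈·⌉ = 6158

438, 1153, 1868, 2583, 3298, 4013, 4728, 5443, 6158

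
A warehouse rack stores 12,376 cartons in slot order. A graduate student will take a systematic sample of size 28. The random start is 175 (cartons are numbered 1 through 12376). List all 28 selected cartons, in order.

175, 617, 1059, 1501, 1943, 2385, 2827, 3269, 3711, 4153, 4595, 5037, 5479, 5921, 6363, 6805, 7247, 7689, 8131, 8573, 9015, 9457, 9899, 10341, 10783, 11225, 11667, 12109

k = N/n = 12376/28 = 442
carton 1: 175
carton 2: 175 + 442 = 617
carton 3: 617 + 442 = 1059
carton 4: 1059 + 442 = 1501
carton 5: 1501 + 442 = 1943
carton 6: 1943 + 442 = 2385
carton 7: 2385 + 442 = 2827
carton 8: 2827 + 442 = 3269
carton 9: 3269 + 442 = 3711
carton 10: 3711 + 442 = 4153
carton 11: 4153 + 442 = 4595
carton 12: 4595 + 442 = 5037
carton 13: 5037 + 442 = 5479
carton 14: 5479 + 442 = 5921
carton 15: 5921 + 442 = 6363
carton 16: 6363 + 442 = 6805
carton 17: 6805 + 442 = 7247
carton 18: 7247 + 442 = 7689
carton 19: 7689 + 442 = 8131
carton 20: 8131 + 442 = 8573
carton 21: 8573 + 442 = 9015
carton 22: 9015 + 442 = 9457
carton 23: 9457 + 442 = 9899
carton 24: 9899 + 442 = 10341
carton 25: 10341 + 442 = 10783
carton 26: 10783 + 442 = 11225
carton 27: 11225 + 442 = 11667
carton 28: 11667 + 442 = 12109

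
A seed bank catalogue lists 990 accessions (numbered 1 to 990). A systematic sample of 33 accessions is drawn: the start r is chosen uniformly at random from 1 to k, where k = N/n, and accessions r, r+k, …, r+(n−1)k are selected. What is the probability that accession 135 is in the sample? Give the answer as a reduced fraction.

k = 990/33 = 30.
Accession 135 is selected iff r ≡ 135 (mod 30); exactly one such r in {1,…,30}.
Inclusion probability = 1/30.

1/30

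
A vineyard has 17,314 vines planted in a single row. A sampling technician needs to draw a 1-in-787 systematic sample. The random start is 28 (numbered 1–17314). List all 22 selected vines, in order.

28, 815, 1602, 2389, 3176, 3963, 4750, 5537, 6324, 7111, 7898, 8685, 9472, 10259, 11046, 11833, 12620, 13407, 14194, 14981, 15768, 16555

vine 1: 28
vine 2: 28 + 787 = 815
vine 3: 815 + 787 = 1602
vine 4: 1602 + 787 = 2389
vine 5: 2389 + 787 = 3176
vine 6: 3176 + 787 = 3963
vine 7: 3963 + 787 = 4750
vine 8: 4750 + 787 = 5537
vine 9: 5537 + 787 = 6324
vine 10: 6324 + 787 = 7111
vine 11: 7111 + 787 = 7898
vine 12: 7898 + 787 = 8685
vine 13: 8685 + 787 = 9472
vine 14: 9472 + 787 = 10259
vine 15: 10259 + 787 = 11046
vine 16: 11046 + 787 = 11833
vine 17: 11833 + 787 = 12620
vine 18: 12620 + 787 = 13407
vine 19: 13407 + 787 = 14194
vine 20: 14194 + 787 = 14981
vine 21: 14981 + 787 = 15768
vine 22: 15768 + 787 = 16555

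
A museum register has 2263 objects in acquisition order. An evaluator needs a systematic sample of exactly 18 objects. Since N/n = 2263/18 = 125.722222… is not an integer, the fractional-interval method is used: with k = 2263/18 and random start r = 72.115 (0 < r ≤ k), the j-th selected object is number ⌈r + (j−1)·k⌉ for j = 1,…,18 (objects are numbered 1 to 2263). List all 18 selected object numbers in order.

j=1: r + 0k = 72.115 → ⌈·⌉ = 73
j=2: r + 1k = 197.837222… → ⌈·⌉ = 198
j=3: r + 2k = 323.559444… → ⌈·⌉ = 324
j=4: r + 3k = 449.281666… → ⌈·⌉ = 450
j=5: r + 4k = 575.003888… → ⌈·⌉ = 576
j=6: r + 5k = 700.726111… → ⌈·⌉ = 701
j=7: r + 6k = 826.448333… → ⌈·⌉ = 827
j=8: r + 7k = 952.170555… → ⌈·⌉ = 953
j=9: r + 8k = 1077.892777… → ⌈·⌉ = 1078
j=10: r + 9k = 1203.615 → ⌈·⌉ = 1204
j=11: r + 10k = 1329.337222… → ⌈·⌉ = 1330
j=12: r + 11k = 1455.059444… → ⌈·⌉ = 1456
j=13: r + 12k = 1580.781666… → ⌈·⌉ = 1581
j=14: r + 13k = 1706.503888… → ⌈·⌉ = 1707
j=15: r + 14k = 1832.226111… → ⌈·⌉ = 1833
j=16: r + 15k = 1957.948333… → ⌈·⌉ = 1958
j=17: r + 16k = 2083.670555… → ⌈·⌉ = 2084
j=18: r + 17k = 2209.392777… → ⌈·⌉ = 2210

73, 198, 324, 450, 576, 701, 827, 953, 1078, 1204, 1330, 1456, 1581, 1707, 1833, 1958, 2084, 2210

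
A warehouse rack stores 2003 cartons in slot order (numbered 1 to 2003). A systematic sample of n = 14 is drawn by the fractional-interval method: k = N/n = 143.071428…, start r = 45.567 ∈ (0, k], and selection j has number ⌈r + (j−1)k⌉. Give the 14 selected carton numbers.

46, 189, 332, 475, 618, 761, 904, 1048, 1191, 1334, 1477, 1620, 1763, 1906

j=1: r + 0k = 45.567 → ⌈·⌉ = 46
j=2: r + 1k = 188.638428… → ⌈·⌉ = 189
j=3: r + 2k = 331.709857… → ⌈·⌉ = 332
j=4: r + 3k = 474.781285… → ⌈·⌉ = 475
j=5: r + 4k = 617.852714… → ⌈·⌉ = 618
j=6: r + 5k = 760.924142… → ⌈·⌉ = 761
j=7: r + 6k = 903.995571… → ⌈·⌉ = 904
j=8: r + 7k = 1047.067 → ⌈·⌉ = 1048
j=9: r + 8k = 1190.138428… → ⌈·⌉ = 1191
j=10: r + 9k = 1333.209857… → ⌈·⌉ = 1334
j=11: r + 10k = 1476.281285… → ⌈·⌉ = 1477
j=12: r + 11k = 1619.352714… → ⌈·⌉ = 1620
j=13: r + 12k = 1762.424142… → ⌈·⌉ = 1763
j=14: r + 13k = 1905.495571… → ⌈·⌉ = 1906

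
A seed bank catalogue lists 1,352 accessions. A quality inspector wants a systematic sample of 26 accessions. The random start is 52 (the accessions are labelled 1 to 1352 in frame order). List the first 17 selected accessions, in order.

k = N/n = 1352/26 = 52
accession 1: 52
accession 2: 52 + 52 = 104
accession 3: 104 + 52 = 156
accession 4: 156 + 52 = 208
accession 5: 208 + 52 = 260
accession 6: 260 + 52 = 312
accession 7: 312 + 52 = 364
accession 8: 364 + 52 = 416
accession 9: 416 + 52 = 468
accession 10: 468 + 52 = 520
accession 11: 520 + 52 = 572
accession 12: 572 + 52 = 624
accession 13: 624 + 52 = 676
accession 14: 676 + 52 = 728
accession 15: 728 + 52 = 780
accession 16: 780 + 52 = 832
accession 17: 832 + 52 = 884

52, 104, 156, 208, 260, 312, 364, 416, 468, 520, 572, 624, 676, 728, 780, 832, 884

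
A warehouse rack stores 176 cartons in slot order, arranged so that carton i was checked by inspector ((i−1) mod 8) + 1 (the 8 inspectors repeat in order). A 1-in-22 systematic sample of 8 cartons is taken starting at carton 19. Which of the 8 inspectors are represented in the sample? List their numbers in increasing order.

1, 3, 5, 7

Consecutive selections differ by k = 22, so their inspector numbers differ by 22 mod 8 = 6.
gcd(22, 8) = 2, so the sample visits 8/2 = 4 distinct residues mod 8.
Start 19 is inspector 3; the inspectors hit are 1, 3, 5, 7.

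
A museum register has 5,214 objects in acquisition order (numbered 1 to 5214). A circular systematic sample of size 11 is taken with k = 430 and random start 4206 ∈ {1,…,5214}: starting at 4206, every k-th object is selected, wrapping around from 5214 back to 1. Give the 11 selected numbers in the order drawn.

4206, 4636, 5066, 282, 712, 1142, 1572, 2002, 2432, 2862, 3292

Selection 1: 4206
Selection 2: 4206 + 430 = 4636
Selection 3: 4636 + 430 = 5066
Selection 4: 5066 + 430 = 5496 → 5496 − 5214 = 282
Selection 5: 282 + 430 = 712
Selection 6: 712 + 430 = 1142
Selection 7: 1142 + 430 = 1572
Selection 8: 1572 + 430 = 2002
Selection 9: 2002 + 430 = 2432
Selection 10: 2432 + 430 = 2862
Selection 11: 2862 + 430 = 3292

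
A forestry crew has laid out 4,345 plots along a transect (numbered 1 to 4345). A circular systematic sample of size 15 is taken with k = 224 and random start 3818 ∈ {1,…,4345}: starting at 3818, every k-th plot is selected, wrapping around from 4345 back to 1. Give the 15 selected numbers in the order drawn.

Selection 1: 3818
Selection 2: 3818 + 224 = 4042
Selection 3: 4042 + 224 = 4266
Selection 4: 4266 + 224 = 4490 → 4490 − 4345 = 145
Selection 5: 145 + 224 = 369
Selection 6: 369 + 224 = 593
Selection 7: 593 + 224 = 817
Selection 8: 817 + 224 = 1041
Selection 9: 1041 + 224 = 1265
Selection 10: 1265 + 224 = 1489
Selection 11: 1489 + 224 = 1713
Selection 12: 1713 + 224 = 1937
Selection 13: 1937 + 224 = 2161
Selection 14: 2161 + 224 = 2385
Selection 15: 2385 + 224 = 2609

3818, 4042, 4266, 145, 369, 593, 817, 1041, 1265, 1489, 1713, 1937, 2161, 2385, 2609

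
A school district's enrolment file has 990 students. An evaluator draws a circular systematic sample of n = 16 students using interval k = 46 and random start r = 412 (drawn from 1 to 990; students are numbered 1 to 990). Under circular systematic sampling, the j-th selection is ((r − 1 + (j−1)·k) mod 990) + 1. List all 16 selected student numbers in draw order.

412, 458, 504, 550, 596, 642, 688, 734, 780, 826, 872, 918, 964, 20, 66, 112

Selection 1: 412
Selection 2: 412 + 46 = 458
Selection 3: 458 + 46 = 504
Selection 4: 504 + 46 = 550
Selection 5: 550 + 46 = 596
Selection 6: 596 + 46 = 642
Selection 7: 642 + 46 = 688
Selection 8: 688 + 46 = 734
Selection 9: 734 + 46 = 780
Selection 10: 780 + 46 = 826
Selection 11: 826 + 46 = 872
Selection 12: 872 + 46 = 918
Selection 13: 918 + 46 = 964
Selection 14: 964 + 46 = 1010 → 1010 − 990 = 20
Selection 15: 20 + 46 = 66
Selection 16: 66 + 46 = 112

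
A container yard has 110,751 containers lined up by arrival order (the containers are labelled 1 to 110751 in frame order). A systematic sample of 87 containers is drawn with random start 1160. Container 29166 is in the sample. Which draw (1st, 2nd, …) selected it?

23

k = 110751/87 = 1273
position = (29166 − 1160)/1273 + 1 = 28006/1273 + 1 = 22 + 1 = 23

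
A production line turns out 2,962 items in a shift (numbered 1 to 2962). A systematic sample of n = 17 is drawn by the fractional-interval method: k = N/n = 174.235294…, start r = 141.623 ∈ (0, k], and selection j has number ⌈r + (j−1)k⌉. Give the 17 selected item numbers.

j=1: r + 0k = 141.623 → ⌈·⌉ = 142
j=2: r + 1k = 315.858294… → ⌈·⌉ = 316
j=3: r + 2k = 490.093588… → ⌈·⌉ = 491
j=4: r + 3k = 664.328882… → ⌈·⌉ = 665
j=5: r + 4k = 838.564176… → ⌈·⌉ = 839
j=6: r + 5k = 1012.799470… → ⌈·⌉ = 1013
j=7: r + 6k = 1187.034764… → ⌈·⌉ = 1188
j=8: r + 7k = 1361.270058… → ⌈·⌉ = 1362
j=9: r + 8k = 1535.505352… → ⌈·⌉ = 1536
j=10: r + 9k = 1709.740647… → ⌈·⌉ = 1710
j=11: r + 10k = 1883.975941… → ⌈·⌉ = 1884
j=12: r + 11k = 2058.211235… → ⌈·⌉ = 2059
j=13: r + 12k = 2232.446529… → ⌈·⌉ = 2233
j=14: r + 13k = 2406.681823… → ⌈·⌉ = 2407
j=15: r + 14k = 2580.917117… → ⌈·⌉ = 2581
j=16: r + 15k = 2755.152411… → ⌈·⌉ = 2756
j=17: r + 16k = 2929.387705… → ⌈·⌉ = 2930

142, 316, 491, 665, 839, 1013, 1188, 1362, 1536, 1710, 1884, 2059, 2233, 2407, 2581, 2756, 2930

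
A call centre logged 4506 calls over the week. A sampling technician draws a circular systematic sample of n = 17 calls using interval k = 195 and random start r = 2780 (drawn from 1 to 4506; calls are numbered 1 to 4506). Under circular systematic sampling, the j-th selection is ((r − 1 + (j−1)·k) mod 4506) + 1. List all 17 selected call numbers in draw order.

2780, 2975, 3170, 3365, 3560, 3755, 3950, 4145, 4340, 29, 224, 419, 614, 809, 1004, 1199, 1394

Selection 1: 2780
Selection 2: 2780 + 195 = 2975
Selection 3: 2975 + 195 = 3170
Selection 4: 3170 + 195 = 3365
Selection 5: 3365 + 195 = 3560
Selection 6: 3560 + 195 = 3755
Selection 7: 3755 + 195 = 3950
Selection 8: 3950 + 195 = 4145
Selection 9: 4145 + 195 = 4340
Selection 10: 4340 + 195 = 4535 → 4535 − 4506 = 29
Selection 11: 29 + 195 = 224
Selection 12: 224 + 195 = 419
Selection 13: 419 + 195 = 614
Selection 14: 614 + 195 = 809
Selection 15: 809 + 195 = 1004
Selection 16: 1004 + 195 = 1199
Selection 17: 1199 + 195 = 1394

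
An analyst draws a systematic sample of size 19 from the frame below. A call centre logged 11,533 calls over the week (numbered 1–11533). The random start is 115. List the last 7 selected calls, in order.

k = N/n = 11533/19 = 607
13th selection = 115 + 12×607 = 7399
14th: 7399 + 607 = 8006
15th: 8006 + 607 = 8613
16th: 8613 + 607 = 9220
17th: 9220 + 607 = 9827
18th: 9827 + 607 = 10434
19th: 10434 + 607 = 11041

7399, 8006, 8613, 9220, 9827, 10434, 11041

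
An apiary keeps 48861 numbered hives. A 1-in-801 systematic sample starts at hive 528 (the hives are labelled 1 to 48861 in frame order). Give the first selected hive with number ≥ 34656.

34971

k = 801
Steps past start: ⌈(34656 − 528)/801⌉ = ⌈34128/801⌉ = 43
Selected hive: 528 + 43×801 = 34971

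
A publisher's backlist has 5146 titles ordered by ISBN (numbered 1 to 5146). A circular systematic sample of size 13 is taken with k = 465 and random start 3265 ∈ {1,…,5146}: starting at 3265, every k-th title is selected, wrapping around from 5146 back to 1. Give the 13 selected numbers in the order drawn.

Selection 1: 3265
Selection 2: 3265 + 465 = 3730
Selection 3: 3730 + 465 = 4195
Selection 4: 4195 + 465 = 4660
Selection 5: 4660 + 465 = 5125
Selection 6: 5125 + 465 = 5590 → 5590 − 5146 = 444
Selection 7: 444 + 465 = 909
Selection 8: 909 + 465 = 1374
Selection 9: 1374 + 465 = 1839
Selection 10: 1839 + 465 = 2304
Selection 11: 2304 + 465 = 2769
Selection 12: 2769 + 465 = 3234
Selection 13: 3234 + 465 = 3699

3265, 3730, 4195, 4660, 5125, 444, 909, 1374, 1839, 2304, 2769, 3234, 3699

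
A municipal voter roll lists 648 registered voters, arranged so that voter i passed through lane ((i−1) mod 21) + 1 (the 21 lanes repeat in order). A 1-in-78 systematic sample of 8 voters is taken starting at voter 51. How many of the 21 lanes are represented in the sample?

7

Consecutive selections differ by k = 78, so their lane numbers differ by 78 mod 21 = 15.
gcd(78, 21) = 3, so the sample visits 21/3 = 7 distinct residues mod 21.
Start 51 is lane 9; the lanes hit are 3, 6, 9, 12, 15, 18, 21.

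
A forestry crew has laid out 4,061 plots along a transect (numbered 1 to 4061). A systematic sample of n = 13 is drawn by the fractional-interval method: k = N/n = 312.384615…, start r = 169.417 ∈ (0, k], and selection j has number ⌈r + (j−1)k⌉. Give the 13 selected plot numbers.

j=1: r + 0k = 169.417 → ⌈·⌉ = 170
j=2: r + 1k = 481.801615… → ⌈·⌉ = 482
j=3: r + 2k = 794.186230… → ⌈·⌉ = 795
j=4: r + 3k = 1106.570846… → ⌈·⌉ = 1107
j=5: r + 4k = 1418.955461… → ⌈·⌉ = 1419
j=6: r + 5k = 1731.340076… → ⌈·⌉ = 1732
j=7: r + 6k = 2043.724692… → ⌈·⌉ = 2044
j=8: r + 7k = 2356.109307… → ⌈·⌉ = 2357
j=9: r + 8k = 2668.493923… → ⌈·⌉ = 2669
j=10: r + 9k = 2980.878538… → ⌈·⌉ = 2981
j=11: r + 10k = 3293.263153… → ⌈·⌉ = 3294
j=12: r + 11k = 3605.647769… → ⌈·⌉ = 3606
j=13: r + 12k = 3918.032384… → ⌈·⌉ = 3919

170, 482, 795, 1107, 1419, 1732, 2044, 2357, 2669, 2981, 3294, 3606, 3919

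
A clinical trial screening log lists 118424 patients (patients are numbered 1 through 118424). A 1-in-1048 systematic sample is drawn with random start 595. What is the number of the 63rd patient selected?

65571

k = 1048
63rd selection = r + (63−1)·k = 595 + 62×1048 = 595 + 64976 = 65571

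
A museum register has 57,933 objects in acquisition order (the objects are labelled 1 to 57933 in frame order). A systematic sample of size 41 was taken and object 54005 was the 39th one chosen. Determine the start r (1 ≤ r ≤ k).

311

k = 57933/41 = 1413
r = 54005 − (39−1)×1413 = 54005 − 53694 = 311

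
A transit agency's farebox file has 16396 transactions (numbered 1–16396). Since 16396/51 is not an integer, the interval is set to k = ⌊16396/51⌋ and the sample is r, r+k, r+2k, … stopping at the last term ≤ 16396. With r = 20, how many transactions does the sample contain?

52

k = ⌊16396/51⌋ = 321
Achieved size = ⌊(16396 − 20)/321⌋ + 1 = ⌊16376/321⌋ + 1 = 51 + 1 = 52
(last selection: 20 + 51×321 = 16391 ≤ 16396; next would be 16712 > 16396)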